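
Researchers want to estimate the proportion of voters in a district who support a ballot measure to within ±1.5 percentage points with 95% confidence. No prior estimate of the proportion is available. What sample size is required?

4269

For a proportion with margin E = 0.015 at 95% confidence, z = 1.960.
With no prior estimate, use p = 0.5, which maximizes p(1−p) at 0.25.
n = 0.25 × (z/E)² = 0.25 × (1.960/0.015)² = 4268.44
Round up: n = 4269.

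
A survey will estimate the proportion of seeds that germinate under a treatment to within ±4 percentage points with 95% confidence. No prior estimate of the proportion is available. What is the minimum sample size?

n = 601

For a proportion with margin E = 0.04 at 95% confidence, z = 1.960.
With no prior estimate, use p = 0.5, which maximizes p(1−p) at 0.25.
n = 0.25 × (z/E)² = 0.25 × (1.960/0.04)² = 600.25
Round up: n = 601.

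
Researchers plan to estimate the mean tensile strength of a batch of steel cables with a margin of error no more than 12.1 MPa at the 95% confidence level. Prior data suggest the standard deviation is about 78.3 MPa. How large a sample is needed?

161

For a mean, the margin of error is E = z·σ/√n, so n = (zσ/E)².
At 95% confidence, z = 1.960.
n = (1.960 × 78.3 / 12.1)² = 160.87
Round up: n = 161.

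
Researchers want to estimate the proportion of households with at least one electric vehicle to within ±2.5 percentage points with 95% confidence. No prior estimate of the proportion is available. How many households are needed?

1537

For a proportion with margin E = 0.025 at 95% confidence, z = 1.960.
With no prior estimate, use p = 0.5, which maximizes p(1−p) at 0.25.
n = 0.25 × (z/E)² = 0.25 × (1.960/0.025)² = 1536.64
Round up: n = 1537.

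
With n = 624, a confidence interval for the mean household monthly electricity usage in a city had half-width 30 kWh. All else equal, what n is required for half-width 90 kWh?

Margin of error scales as 1/√n, so n₂ = n₁·(E₁/E₂)².
n₂ = 624 × (30/90)² = 624 × 0.1111 = 69.33
Round up: n₂ = 70.

70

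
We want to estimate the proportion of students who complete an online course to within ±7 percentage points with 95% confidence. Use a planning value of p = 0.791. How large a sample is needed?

130

For a proportion with margin E = 0.07 at 95% confidence, z = 1.960.
n = p̂(1−p̂)(z/E)² = 0.791 × 0.209 × (1.960/0.07)² = 129.61
Round up: n = 130.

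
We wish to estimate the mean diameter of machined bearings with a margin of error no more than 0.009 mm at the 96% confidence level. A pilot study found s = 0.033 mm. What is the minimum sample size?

For a mean, the margin of error is E = z·σ/√n, so n = (zσ/E)².
At 96% confidence, z = 2.054.
n = (2.054 × 0.033 / 0.009)² = 56.72
Round up: n = 57.

57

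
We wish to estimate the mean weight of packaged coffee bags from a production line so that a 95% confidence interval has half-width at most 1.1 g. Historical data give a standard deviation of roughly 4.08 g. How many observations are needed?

n = 53

For a mean, the margin of error is E = z·σ/√n, so n = (zσ/E)².
At 95% confidence, z = 1.960.
n = (1.960 × 4.08 / 1.1)² = 52.85
Round up: n = 53.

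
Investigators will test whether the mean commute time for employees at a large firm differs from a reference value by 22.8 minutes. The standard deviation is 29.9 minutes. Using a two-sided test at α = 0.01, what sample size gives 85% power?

23

For a one-sample z-test, n = ((z_{α/2} + z_β)·σ/δ)².
z_{α/2} = 2.576 (two-sided α = 0.01); z_β = 1.036 (power 85% → β = 0.15).
n = (3.612 × 29.9 / 22.8)² = 22.44
Round up: n = 23.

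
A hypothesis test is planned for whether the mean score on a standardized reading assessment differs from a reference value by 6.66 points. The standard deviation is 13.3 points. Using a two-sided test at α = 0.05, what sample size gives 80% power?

n = 32

For a one-sample z-test, n = ((z_{α/2} + z_β)·σ/δ)².
z_{α/2} = 1.960 (two-sided α = 0.05); z_β = 0.842 (power 80% → β = 0.2).
n = (2.802 × 13.3 / 6.66)² = 31.31
Round up: n = 32.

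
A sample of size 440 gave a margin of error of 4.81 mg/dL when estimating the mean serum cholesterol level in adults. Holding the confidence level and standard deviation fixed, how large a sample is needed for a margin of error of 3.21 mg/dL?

Margin of error scales as 1/√n, so n₂ = n₁·(E₁/E₂)².
n₂ = 440 × (4.81/3.21)² = 440 × 2.245 = 987.80
Round up: n₂ = 988.

988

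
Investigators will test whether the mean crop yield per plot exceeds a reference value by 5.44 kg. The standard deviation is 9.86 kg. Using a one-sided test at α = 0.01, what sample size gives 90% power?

n = 43

For a one-sample z-test, n = ((z_α + z_β)·σ/δ)².
z_α = 2.326 (one-sided α = 0.01); z_β = 1.282 (power 90% → β = 0.1).
n = (3.608 × 9.86 / 5.44)² = 42.77
Round up: n = 43.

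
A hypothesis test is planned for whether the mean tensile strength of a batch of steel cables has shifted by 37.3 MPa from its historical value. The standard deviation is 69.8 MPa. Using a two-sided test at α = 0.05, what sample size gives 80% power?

For a one-sample z-test, n = ((z_{α/2} + z_β)·σ/δ)².
z_{α/2} = 1.960 (two-sided α = 0.05); z_β = 0.842 (power 80% → β = 0.2).
n = (2.802 × 69.8 / 37.3)² = 27.49
Round up: n = 28.

28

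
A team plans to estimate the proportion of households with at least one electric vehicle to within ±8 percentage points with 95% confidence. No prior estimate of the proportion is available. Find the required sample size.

n = 151

For a proportion with margin E = 0.08 at 95% confidence, z = 1.960.
With no prior estimate, use p = 0.5, which maximizes p(1−p) at 0.25.
n = 0.25 × (z/E)² = 0.25 × (1.960/0.08)² = 150.06
Round up: n = 151.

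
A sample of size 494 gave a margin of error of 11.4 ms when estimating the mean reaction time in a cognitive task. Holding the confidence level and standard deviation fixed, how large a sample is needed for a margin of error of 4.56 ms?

n = 3088

Margin of error scales as 1/√n, so n₂ = n₁·(E₁/E₂)².
n₂ = 494 × (11.4/4.56)² = 494 × 6.25 = 3087.50
Round up: n₂ = 3088.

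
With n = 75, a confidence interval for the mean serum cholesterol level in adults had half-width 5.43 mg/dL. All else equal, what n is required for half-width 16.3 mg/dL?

9

Margin of error scales as 1/√n, so n₂ = n₁·(E₁/E₂)².
n₂ = 75 × (5.43/16.3)² = 75 × 0.111 = 8.32
Round up: n₂ = 9.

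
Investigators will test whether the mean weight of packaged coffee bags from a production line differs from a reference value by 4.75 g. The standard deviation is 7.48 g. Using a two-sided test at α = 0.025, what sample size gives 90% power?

For a one-sample z-test, n = ((z_{α/2} + z_β)·σ/δ)².
z_{α/2} = 2.241 (two-sided α = 0.025); z_β = 1.282 (power 90% → β = 0.1).
n = (3.523 × 7.48 / 4.75)² = 30.78
Round up: n = 31.

31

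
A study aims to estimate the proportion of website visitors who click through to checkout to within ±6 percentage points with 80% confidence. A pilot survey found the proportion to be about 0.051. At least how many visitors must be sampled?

23

For a proportion with margin E = 0.06 at 80% confidence, z = 1.282.
n = p̂(1−p̂)(z/E)² = 0.051 × 0.949 × (1.282/0.06)² = 22.10
Round up: n = 23.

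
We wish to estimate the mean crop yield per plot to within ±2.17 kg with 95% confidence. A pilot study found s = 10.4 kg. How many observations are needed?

89

For a mean, the margin of error is E = z·σ/√n, so n = (zσ/E)².
At 95% confidence, z = 1.960.
n = (1.960 × 10.4 / 2.17)² = 88.24
Round up: n = 89.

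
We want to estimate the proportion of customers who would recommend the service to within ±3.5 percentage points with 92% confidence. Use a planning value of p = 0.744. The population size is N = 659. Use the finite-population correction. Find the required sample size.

For a proportion with margin E = 0.035 at 92% confidence, z = 1.751.
n = p̂(1−p̂)(z/E)² = 0.744 × 0.256 × (1.751/0.035)² = 476.70 — call this n₀.
Finite-population correction with N = 659: n = n₀ / (1 + (n₀−1)/N) = 476.70 / 1.722 = 276.83
Round up: n = 277.

277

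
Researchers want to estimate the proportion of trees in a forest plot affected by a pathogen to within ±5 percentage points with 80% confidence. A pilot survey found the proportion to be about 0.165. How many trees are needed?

91

For a proportion with margin E = 0.05 at 80% confidence, z = 1.282.
n = p̂(1−p̂)(z/E)² = 0.165 × 0.835 × (1.282/0.05)² = 90.57
Round up: n = 91.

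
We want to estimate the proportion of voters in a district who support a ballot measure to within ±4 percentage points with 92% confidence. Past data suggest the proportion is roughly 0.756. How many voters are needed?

n = 354

For a proportion with margin E = 0.04 at 92% confidence, z = 1.751.
n = p̂(1−p̂)(z/E)² = 0.756 × 0.244 × (1.751/0.04)² = 353.48
Round up: n = 354.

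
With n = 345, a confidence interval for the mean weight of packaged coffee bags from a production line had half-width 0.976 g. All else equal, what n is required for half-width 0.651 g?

n = 776

Margin of error scales as 1/√n, so n₂ = n₁·(E₁/E₂)².
n₂ = 345 × (0.976/0.651)² = 345 × 2.248 = 775.56
Round up: n₂ = 776.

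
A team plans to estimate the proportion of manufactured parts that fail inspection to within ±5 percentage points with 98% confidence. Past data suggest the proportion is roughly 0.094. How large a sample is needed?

For a proportion with margin E = 0.05 at 98% confidence, z = 2.326.
n = p̂(1−p̂)(z/E)² = 0.094 × 0.906 × (2.326/0.05)² = 184.30
Round up: n = 185.

185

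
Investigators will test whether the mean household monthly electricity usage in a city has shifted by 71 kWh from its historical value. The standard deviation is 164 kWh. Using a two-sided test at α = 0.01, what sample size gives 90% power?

For a one-sample z-test, n = ((z_{α/2} + z_β)·σ/δ)².
z_{α/2} = 2.576 (two-sided α = 0.01); z_β = 1.282 (power 90% → β = 0.1).
n = (3.858 × 164 / 71)² = 79.41
Round up: n = 80.

80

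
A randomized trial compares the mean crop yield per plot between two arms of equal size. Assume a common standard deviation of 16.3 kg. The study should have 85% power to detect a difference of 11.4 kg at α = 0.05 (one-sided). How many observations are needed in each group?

30 per group

For two equal groups, n per group = 2·((z_α + z_β)·σ/δ)².
z_α = 1.645; z_β = 1.036 (power 85%).
n = 2 × (2.681 × 16.3 / 11.4)² = 2 × 14.69 = 29.38
Round up: n = 30 per group.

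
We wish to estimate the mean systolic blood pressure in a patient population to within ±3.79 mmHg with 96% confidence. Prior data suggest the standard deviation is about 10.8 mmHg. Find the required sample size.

35

For a mean, the margin of error is E = z·σ/√n, so n = (zσ/E)².
At 96% confidence, z = 2.054.
n = (2.054 × 10.8 / 3.79)² = 34.26
Round up: n = 35.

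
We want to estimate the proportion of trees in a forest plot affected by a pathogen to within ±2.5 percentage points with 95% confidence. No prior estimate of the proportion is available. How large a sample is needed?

For a proportion with margin E = 0.025 at 95% confidence, z = 1.960.
With no prior estimate, use p = 0.5, which maximizes p(1−p) at 0.25.
n = 0.25 × (z/E)² = 0.25 × (1.960/0.025)² = 1536.64
Round up: n = 1537.

1537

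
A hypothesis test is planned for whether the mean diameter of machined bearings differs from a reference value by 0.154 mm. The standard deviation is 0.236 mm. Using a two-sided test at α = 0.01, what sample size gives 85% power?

31

For a one-sample z-test, n = ((z_{α/2} + z_β)·σ/δ)².
z_{α/2} = 2.576 (two-sided α = 0.01); z_β = 1.036 (power 85% → β = 0.15).
n = (3.612 × 0.236 / 0.154)² = 30.64
Round up: n = 31.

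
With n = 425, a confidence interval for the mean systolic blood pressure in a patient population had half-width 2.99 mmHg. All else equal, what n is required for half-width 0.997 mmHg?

Margin of error scales as 1/√n, so n₂ = n₁·(E₁/E₂)².
n₂ = 425 × (2.99/0.997)² = 425 × 8.994 = 3822.45
Round up: n₂ = 3823.

n = 3823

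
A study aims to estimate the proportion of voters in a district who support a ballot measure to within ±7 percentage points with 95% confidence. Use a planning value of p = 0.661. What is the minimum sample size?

176

For a proportion with margin E = 0.07 at 95% confidence, z = 1.960.
n = p̂(1−p̂)(z/E)² = 0.661 × 0.339 × (1.960/0.07)² = 175.68
Round up: n = 176.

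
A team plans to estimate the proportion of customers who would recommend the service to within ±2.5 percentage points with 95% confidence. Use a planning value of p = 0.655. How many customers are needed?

For a proportion with margin E = 0.025 at 95% confidence, z = 1.960.
n = p̂(1−p̂)(z/E)² = 0.655 × 0.345 × (1.960/0.025)² = 1388.97
Round up: n = 1389.

n = 1389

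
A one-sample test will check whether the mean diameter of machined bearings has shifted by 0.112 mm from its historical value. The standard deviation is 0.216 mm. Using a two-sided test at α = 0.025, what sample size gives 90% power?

For a one-sample z-test, n = ((z_{α/2} + z_β)·σ/δ)².
z_{α/2} = 2.241 (two-sided α = 0.025); z_β = 1.282 (power 90% → β = 0.1).
n = (3.523 × 0.216 / 0.112)² = 46.16
Round up: n = 47.

47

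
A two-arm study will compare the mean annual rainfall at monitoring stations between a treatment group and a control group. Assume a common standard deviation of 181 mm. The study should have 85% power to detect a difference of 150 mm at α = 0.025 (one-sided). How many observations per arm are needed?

27 per group

For two equal groups, n per group = 2·((z_α + z_β)·σ/δ)².
z_α = 1.960; z_β = 1.036 (power 85%).
n = 2 × (2.996 × 181 / 150)² = 2 × 13.07 = 26.14
Round up: n = 27 per group.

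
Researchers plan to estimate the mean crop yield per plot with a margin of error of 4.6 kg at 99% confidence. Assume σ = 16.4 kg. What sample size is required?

For a mean, the margin of error is E = z·σ/√n, so n = (zσ/E)².
At 99% confidence, z = 2.576.
n = (2.576 × 16.4 / 4.6)² = 84.35
Round up: n = 85.

n = 85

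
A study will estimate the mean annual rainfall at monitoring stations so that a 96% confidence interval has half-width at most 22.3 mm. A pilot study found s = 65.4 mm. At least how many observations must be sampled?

For a mean, the margin of error is E = z·σ/√n, so n = (zσ/E)².
At 96% confidence, z = 2.054.
n = (2.054 × 65.4 / 22.3)² = 36.29
Round up: n = 37.

37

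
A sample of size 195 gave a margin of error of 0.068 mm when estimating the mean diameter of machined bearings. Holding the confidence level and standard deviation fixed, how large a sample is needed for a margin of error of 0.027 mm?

n = 1237

Margin of error scales as 1/√n, so n₂ = n₁·(E₁/E₂)².
n₂ = 195 × (0.068/0.027)² = 195 × 6.343 = 1236.88
Round up: n₂ = 1237.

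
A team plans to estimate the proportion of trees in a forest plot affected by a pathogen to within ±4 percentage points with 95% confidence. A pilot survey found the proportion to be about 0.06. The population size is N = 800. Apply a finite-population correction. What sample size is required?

116

For a proportion with margin E = 0.04 at 95% confidence, z = 1.960.
n = p̂(1−p̂)(z/E)² = 0.06 × 0.94 × (1.960/0.04)² = 135.42 — call this n₀.
Finite-population correction with N = 800: n = n₀ / (1 + (n₀−1)/N) = 135.42 / 1.168 = 115.94
Round up: n = 116.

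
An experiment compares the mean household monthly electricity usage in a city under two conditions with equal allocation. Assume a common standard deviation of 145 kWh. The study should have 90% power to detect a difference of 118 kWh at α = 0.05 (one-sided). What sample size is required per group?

26 per group

For two equal groups, n per group = 2·((z_α + z_β)·σ/δ)².
z_α = 1.645; z_β = 1.282 (power 90%).
n = 2 × (2.927 × 145 / 118)² = 2 × 12.94 = 25.88
Round up: n = 26 per group.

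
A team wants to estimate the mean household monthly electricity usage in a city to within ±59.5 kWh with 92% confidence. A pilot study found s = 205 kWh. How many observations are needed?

For a mean, the margin of error is E = z·σ/√n, so n = (zσ/E)².
At 92% confidence, z = 1.751.
n = (1.751 × 205 / 59.5)² = 36.40
Round up: n = 37.

37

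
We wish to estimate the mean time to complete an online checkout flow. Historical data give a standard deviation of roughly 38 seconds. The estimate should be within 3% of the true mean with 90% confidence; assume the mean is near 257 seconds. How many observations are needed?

For a mean, the margin of error is E = z·σ/√n, so n = (zσ/E)².
At 90% confidence, z = 1.645.
E = 3% of 257 = 7.71 seconds.
n = (1.645 × 38 / 7.71)² = 65.73
Round up: n = 66.

66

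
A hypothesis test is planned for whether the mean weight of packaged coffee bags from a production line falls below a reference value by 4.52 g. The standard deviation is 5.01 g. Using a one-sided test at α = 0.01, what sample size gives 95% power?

n = 20

For a one-sample z-test, n = ((z_α + z_β)·σ/δ)².
z_α = 2.326 (one-sided α = 0.01); z_β = 1.645 (power 95% → β = 0.05).
n = (3.971 × 5.01 / 4.52)² = 19.37
Round up: n = 20.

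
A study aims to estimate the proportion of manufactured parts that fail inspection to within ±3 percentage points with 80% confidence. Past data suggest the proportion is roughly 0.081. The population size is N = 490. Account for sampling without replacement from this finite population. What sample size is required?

For a proportion with margin E = 0.03 at 80% confidence, z = 1.282.
n = p̂(1−p̂)(z/E)² = 0.081 × 0.919 × (1.282/0.03)² = 135.94 — call this n₀.
Finite-population correction with N = 490: n = n₀ / (1 + (n₀−1)/N) = 135.94 / 1.275 = 106.62
Round up: n = 107.

107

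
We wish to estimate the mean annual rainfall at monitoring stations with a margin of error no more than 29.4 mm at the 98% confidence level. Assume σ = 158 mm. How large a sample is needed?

For a mean, the margin of error is E = z·σ/√n, so n = (zσ/E)².
At 98% confidence, z = 2.326.
n = (2.326 × 158 / 29.4)² = 156.26
Round up: n = 157.

157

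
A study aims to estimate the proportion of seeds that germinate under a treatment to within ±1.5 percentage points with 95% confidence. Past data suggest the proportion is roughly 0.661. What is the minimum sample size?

For a proportion with margin E = 0.015 at 95% confidence, z = 1.960.
n = p̂(1−p̂)(z/E)² = 0.661 × 0.339 × (1.960/0.015)² = 3825.88
Round up: n = 3826.

3826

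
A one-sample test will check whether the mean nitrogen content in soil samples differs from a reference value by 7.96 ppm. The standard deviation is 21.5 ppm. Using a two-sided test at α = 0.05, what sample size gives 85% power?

For a one-sample z-test, n = ((z_{α/2} + z_β)·σ/δ)².
z_{α/2} = 1.960 (two-sided α = 0.05); z_β = 1.036 (power 85% → β = 0.15).
n = (2.996 × 21.5 / 7.96)² = 65.48
Round up: n = 66.

n = 66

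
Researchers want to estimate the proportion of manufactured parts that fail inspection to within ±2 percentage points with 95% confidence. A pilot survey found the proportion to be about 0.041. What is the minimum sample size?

n = 378

For a proportion with margin E = 0.02 at 95% confidence, z = 1.960.
n = p̂(1−p̂)(z/E)² = 0.041 × 0.959 × (1.960/0.02)² = 377.62
Round up: n = 378.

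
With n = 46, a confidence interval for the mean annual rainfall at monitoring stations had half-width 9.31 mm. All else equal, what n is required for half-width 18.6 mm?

Margin of error scales as 1/√n, so n₂ = n₁·(E₁/E₂)².
n₂ = 46 × (9.31/18.6)² = 46 × 0.2505 = 11.52
Round up: n₂ = 12.

12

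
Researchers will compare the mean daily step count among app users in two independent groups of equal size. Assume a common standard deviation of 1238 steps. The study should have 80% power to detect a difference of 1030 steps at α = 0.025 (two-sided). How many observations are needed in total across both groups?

56 total

For two equal groups, n per group = 2·((z_{α/2} + z_β)·σ/δ)².
z_{α/2} = 2.241; z_β = 0.842 (power 80%).
n = 2 × (3.083 × 1238 / 1030)² = 2 × 13.73 = 27.46
Round up: n = 28 per group.
Total across both groups: 2 × 28 = 56.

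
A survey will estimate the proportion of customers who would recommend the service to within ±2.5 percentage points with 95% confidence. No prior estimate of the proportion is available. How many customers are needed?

1537

For a proportion with margin E = 0.025 at 95% confidence, z = 1.960.
With no prior estimate, use p = 0.5, which maximizes p(1−p) at 0.25.
n = 0.25 × (z/E)² = 0.25 × (1.960/0.025)² = 1536.64
Round up: n = 1537.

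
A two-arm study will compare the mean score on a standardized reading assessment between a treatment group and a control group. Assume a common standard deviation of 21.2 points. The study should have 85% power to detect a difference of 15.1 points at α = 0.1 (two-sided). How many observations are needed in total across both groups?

58 total

For two equal groups, n per group = 2·((z_{α/2} + z_β)·σ/δ)².
z_{α/2} = 1.645; z_β = 1.036 (power 85%).
n = 2 × (2.681 × 21.2 / 15.1)² = 2 × 14.17 = 28.34
Round up: n = 29 per group.
Total across both groups: 2 × 29 = 58.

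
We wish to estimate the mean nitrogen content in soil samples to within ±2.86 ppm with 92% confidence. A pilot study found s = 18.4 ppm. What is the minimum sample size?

For a mean, the margin of error is E = z·σ/√n, so n = (zσ/E)².
At 92% confidence, z = 1.751.
n = (1.751 × 18.4 / 2.86)² = 126.90
Round up: n = 127.

127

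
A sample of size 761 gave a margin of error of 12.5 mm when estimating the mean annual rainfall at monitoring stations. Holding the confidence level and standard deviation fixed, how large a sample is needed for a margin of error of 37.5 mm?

85

Margin of error scales as 1/√n, so n₂ = n₁·(E₁/E₂)².
n₂ = 761 × (12.5/37.5)² = 761 × 0.1111 = 84.55
Round up: n₂ = 85.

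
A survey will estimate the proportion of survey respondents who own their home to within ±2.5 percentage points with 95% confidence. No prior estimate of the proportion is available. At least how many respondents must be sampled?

1537

For a proportion with margin E = 0.025 at 95% confidence, z = 1.960.
With no prior estimate, use p = 0.5, which maximizes p(1−p) at 0.25.
n = 0.25 × (z/E)² = 0.25 × (1.960/0.025)² = 1536.64
Round up: n = 1537.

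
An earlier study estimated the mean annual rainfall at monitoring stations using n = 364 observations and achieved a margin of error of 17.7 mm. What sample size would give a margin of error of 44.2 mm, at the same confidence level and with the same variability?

59

Margin of error scales as 1/√n, so n₂ = n₁·(E₁/E₂)².
n₂ = 364 × (17.7/44.2)² = 364 × 0.1604 = 58.39
Round up: n₂ = 59.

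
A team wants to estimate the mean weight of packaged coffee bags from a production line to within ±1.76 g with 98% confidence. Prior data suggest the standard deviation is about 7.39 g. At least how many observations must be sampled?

For a mean, the margin of error is E = z·σ/√n, so n = (zσ/E)².
At 98% confidence, z = 2.326.
n = (2.326 × 7.39 / 1.76)² = 95.39
Round up: n = 96.

96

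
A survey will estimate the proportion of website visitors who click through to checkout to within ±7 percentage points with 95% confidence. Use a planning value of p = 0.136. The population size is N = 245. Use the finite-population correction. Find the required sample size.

68

For a proportion with margin E = 0.07 at 95% confidence, z = 1.960.
n = p̂(1−p̂)(z/E)² = 0.136 × 0.864 × (1.960/0.07)² = 92.12 — call this n₀.
Finite-population correction with N = 245: n = n₀ / (1 + (n₀−1)/N) = 92.12 / 1.372 = 67.14
Round up: n = 68.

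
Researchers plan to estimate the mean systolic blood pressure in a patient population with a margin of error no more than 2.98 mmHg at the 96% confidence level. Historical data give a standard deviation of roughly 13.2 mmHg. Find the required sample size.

For a mean, the margin of error is E = z·σ/√n, so n = (zσ/E)².
At 96% confidence, z = 2.054.
n = (2.054 × 13.2 / 2.98)² = 82.78
Round up: n = 83.

n = 83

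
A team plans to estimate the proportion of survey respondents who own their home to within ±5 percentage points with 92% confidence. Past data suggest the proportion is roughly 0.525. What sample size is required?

For a proportion with margin E = 0.05 at 92% confidence, z = 1.751.
n = p̂(1−p̂)(z/E)² = 0.525 × 0.475 × (1.751/0.05)² = 305.83
Round up: n = 306.

306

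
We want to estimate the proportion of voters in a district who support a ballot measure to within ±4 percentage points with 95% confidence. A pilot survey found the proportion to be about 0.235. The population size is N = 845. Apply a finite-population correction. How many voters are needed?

286

For a proportion with margin E = 0.04 at 95% confidence, z = 1.960.
n = p̂(1−p̂)(z/E)² = 0.235 × 0.765 × (1.960/0.04)² = 431.64 — call this n₀.
Finite-population correction with N = 845: n = n₀ / (1 + (n₀−1)/N) = 431.64 / 1.51 = 285.85
Round up: n = 286.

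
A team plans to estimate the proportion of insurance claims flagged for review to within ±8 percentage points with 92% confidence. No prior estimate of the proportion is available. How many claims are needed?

120

For a proportion with margin E = 0.08 at 92% confidence, z = 1.751.
With no prior estimate, use p = 0.5, which maximizes p(1−p) at 0.25.
n = 0.25 × (z/E)² = 0.25 × (1.751/0.08)² = 119.77
Round up: n = 120.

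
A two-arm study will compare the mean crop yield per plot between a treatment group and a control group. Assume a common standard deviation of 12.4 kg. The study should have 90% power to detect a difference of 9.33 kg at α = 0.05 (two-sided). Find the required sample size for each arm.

For two equal groups, n per group = 2·((z_{α/2} + z_β)·σ/δ)².
z_{α/2} = 1.960; z_β = 1.282 (power 90%).
n = 2 × (3.242 × 12.4 / 9.33)² = 2 × 18.57 = 37.14
Round up: n = 38 per group.

38 per group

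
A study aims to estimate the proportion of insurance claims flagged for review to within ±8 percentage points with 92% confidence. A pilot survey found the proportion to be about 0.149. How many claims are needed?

For a proportion with margin E = 0.08 at 92% confidence, z = 1.751.
n = p̂(1−p̂)(z/E)² = 0.149 × 0.851 × (1.751/0.08)² = 60.74
Round up: n = 61.

61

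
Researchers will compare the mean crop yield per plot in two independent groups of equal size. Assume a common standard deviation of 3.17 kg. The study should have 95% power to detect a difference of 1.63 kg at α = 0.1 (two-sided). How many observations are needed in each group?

82 per group

For two equal groups, n per group = 2·((z_{α/2} + z_β)·σ/δ)².
z_{α/2} = 1.645; z_β = 1.645 (power 95%).
n = 2 × (3.290 × 3.17 / 1.63)² = 2 × 40.94 = 81.88
Round up: n = 82 per group.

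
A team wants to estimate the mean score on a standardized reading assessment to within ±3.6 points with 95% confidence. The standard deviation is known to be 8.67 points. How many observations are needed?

23

For a mean, the margin of error is E = z·σ/√n, so n = (zσ/E)².
At 95% confidence, z = 1.960.
n = (1.960 × 8.67 / 3.6)² = 22.28
Round up: n = 23.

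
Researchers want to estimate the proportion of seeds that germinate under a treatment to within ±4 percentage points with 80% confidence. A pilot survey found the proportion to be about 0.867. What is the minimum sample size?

119

For a proportion with margin E = 0.04 at 80% confidence, z = 1.282.
n = p̂(1−p̂)(z/E)² = 0.867 × 0.133 × (1.282/0.04)² = 118.45
Round up: n = 119.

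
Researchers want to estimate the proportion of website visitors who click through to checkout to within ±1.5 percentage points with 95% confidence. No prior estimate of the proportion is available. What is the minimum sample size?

4269

For a proportion with margin E = 0.015 at 95% confidence, z = 1.960.
With no prior estimate, use p = 0.5, which maximizes p(1−p) at 0.25.
n = 0.25 × (z/E)² = 0.25 × (1.960/0.015)² = 4268.44
Round up: n = 4269.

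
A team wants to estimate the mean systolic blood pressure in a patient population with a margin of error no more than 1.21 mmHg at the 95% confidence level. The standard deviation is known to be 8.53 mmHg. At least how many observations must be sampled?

191

For a mean, the margin of error is E = z·σ/√n, so n = (zσ/E)².
At 95% confidence, z = 1.960.
n = (1.960 × 8.53 / 1.21)² = 190.91
Round up: n = 191.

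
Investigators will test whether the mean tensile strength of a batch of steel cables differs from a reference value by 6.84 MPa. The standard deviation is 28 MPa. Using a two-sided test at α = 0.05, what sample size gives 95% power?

218

For a one-sample z-test, n = ((z_{α/2} + z_β)·σ/δ)².
z_{α/2} = 1.960 (two-sided α = 0.05); z_β = 1.645 (power 95% → β = 0.05).
n = (3.605 × 28 / 6.84)² = 217.78
Round up: n = 218.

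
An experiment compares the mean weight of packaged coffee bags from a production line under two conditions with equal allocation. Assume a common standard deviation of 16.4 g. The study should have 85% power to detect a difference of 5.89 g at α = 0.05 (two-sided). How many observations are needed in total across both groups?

280 total

For two equal groups, n per group = 2·((z_{α/2} + z_β)·σ/δ)².
z_{α/2} = 1.960; z_β = 1.036 (power 85%).
n = 2 × (2.996 × 16.4 / 5.89)² = 2 × 69.59 = 139.18
Round up: n = 140 per group.
Total across both groups: 2 × 140 = 280.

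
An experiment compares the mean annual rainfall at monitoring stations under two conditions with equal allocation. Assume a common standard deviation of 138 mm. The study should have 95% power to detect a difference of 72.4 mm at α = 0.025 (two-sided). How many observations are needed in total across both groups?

220 total

For two equal groups, n per group = 2·((z_{α/2} + z_β)·σ/δ)².
z_{α/2} = 2.241; z_β = 1.645 (power 95%).
n = 2 × (3.886 × 138 / 72.4)² = 2 × 54.86 = 109.72
Round up: n = 110 per group.
Total across both groups: 2 × 110 = 220.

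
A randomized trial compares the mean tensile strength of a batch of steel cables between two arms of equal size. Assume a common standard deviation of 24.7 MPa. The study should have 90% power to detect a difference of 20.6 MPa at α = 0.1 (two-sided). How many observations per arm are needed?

25 per group

For two equal groups, n per group = 2·((z_{α/2} + z_β)·σ/δ)².
z_{α/2} = 1.645; z_β = 1.282 (power 90%).
n = 2 × (2.927 × 24.7 / 20.6)² = 2 × 12.32 = 24.64
Round up: n = 25 per group.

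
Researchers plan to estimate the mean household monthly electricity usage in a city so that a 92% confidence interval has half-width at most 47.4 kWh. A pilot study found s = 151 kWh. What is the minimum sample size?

For a mean, the margin of error is E = z·σ/√n, so n = (zσ/E)².
At 92% confidence, z = 1.751.
n = (1.751 × 151 / 47.4)² = 31.11
Round up: n = 32.

32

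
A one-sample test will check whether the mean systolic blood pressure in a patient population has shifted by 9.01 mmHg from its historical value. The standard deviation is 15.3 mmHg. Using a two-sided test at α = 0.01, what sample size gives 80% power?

n = 34

For a one-sample z-test, n = ((z_{α/2} + z_β)·σ/δ)².
z_{α/2} = 2.576 (two-sided α = 0.01); z_β = 0.842 (power 80% → β = 0.2).
n = (3.418 × 15.3 / 9.01)² = 33.69
Round up: n = 34.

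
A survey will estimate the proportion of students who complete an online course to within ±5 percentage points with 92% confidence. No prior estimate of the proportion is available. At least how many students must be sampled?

For a proportion with margin E = 0.05 at 92% confidence, z = 1.751.
With no prior estimate, use p = 0.5, which maximizes p(1−p) at 0.25.
n = 0.25 × (z/E)² = 0.25 × (1.751/0.05)² = 306.60
Round up: n = 307.

307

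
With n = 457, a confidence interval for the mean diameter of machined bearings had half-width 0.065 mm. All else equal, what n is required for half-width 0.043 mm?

Margin of error scales as 1/√n, so n₂ = n₁·(E₁/E₂)².
n₂ = 457 × (0.065/0.043)² = 457 × 2.285 = 1044.25
Round up: n₂ = 1045.

1045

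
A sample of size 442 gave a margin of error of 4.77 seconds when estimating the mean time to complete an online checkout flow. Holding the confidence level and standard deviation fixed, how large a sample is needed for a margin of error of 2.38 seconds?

1776

Margin of error scales as 1/√n, so n₂ = n₁·(E₁/E₂)².
n₂ = 442 × (4.77/2.38)² = 442 × 4.017 = 1775.51
Round up: n₂ = 1776.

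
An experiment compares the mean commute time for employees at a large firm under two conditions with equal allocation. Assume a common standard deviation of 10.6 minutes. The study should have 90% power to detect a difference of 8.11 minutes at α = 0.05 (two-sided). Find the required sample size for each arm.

36 per group

For two equal groups, n per group = 2·((z_{α/2} + z_β)·σ/δ)².
z_{α/2} = 1.960; z_β = 1.282 (power 90%).
n = 2 × (3.242 × 10.6 / 8.11)² = 2 × 17.96 = 35.92
Round up: n = 36 per group.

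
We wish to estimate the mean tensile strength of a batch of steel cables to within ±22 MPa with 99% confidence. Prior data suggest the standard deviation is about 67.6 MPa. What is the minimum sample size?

63

For a mean, the margin of error is E = z·σ/√n, so n = (zσ/E)².
At 99% confidence, z = 2.576.
n = (2.576 × 67.6 / 22)² = 62.65
Round up: n = 63.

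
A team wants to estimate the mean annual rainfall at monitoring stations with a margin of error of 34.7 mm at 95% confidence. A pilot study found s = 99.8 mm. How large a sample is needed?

For a mean, the margin of error is E = z·σ/√n, so n = (zσ/E)².
At 95% confidence, z = 1.960.
n = (1.960 × 99.8 / 34.7)² = 31.78
Round up: n = 32.

32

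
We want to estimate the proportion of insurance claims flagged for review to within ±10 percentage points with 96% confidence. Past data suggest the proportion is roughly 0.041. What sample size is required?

17

For a proportion with margin E = 0.1 at 96% confidence, z = 2.054.
n = p̂(1−p̂)(z/E)² = 0.041 × 0.959 × (2.054/0.1)² = 16.59
Round up: n = 17.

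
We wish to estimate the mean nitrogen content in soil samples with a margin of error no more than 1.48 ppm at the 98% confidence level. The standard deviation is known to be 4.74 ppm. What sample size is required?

56

For a mean, the margin of error is E = z·σ/√n, so n = (zσ/E)².
At 98% confidence, z = 2.326.
n = (2.326 × 4.74 / 1.48)² = 55.49
Round up: n = 56.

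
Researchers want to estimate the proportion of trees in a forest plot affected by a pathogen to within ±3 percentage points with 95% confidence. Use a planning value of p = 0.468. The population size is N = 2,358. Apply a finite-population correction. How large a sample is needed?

733

For a proportion with margin E = 0.03 at 95% confidence, z = 1.960.
n = p̂(1−p̂)(z/E)² = 0.468 × 0.532 × (1.960/0.03)² = 1062.74 — call this n₀.
Finite-population correction with N = 2,358: n = n₀ / (1 + (n₀−1)/N) = 1062.74 / 1.45 = 732.92
Round up: n = 733.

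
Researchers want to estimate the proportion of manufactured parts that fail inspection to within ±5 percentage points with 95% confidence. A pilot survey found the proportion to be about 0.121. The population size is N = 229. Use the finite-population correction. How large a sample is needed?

For a proportion with margin E = 0.05 at 95% confidence, z = 1.960.
n = p̂(1−p̂)(z/E)² = 0.121 × 0.879 × (1.960/0.05)² = 163.44 — call this n₀.
Finite-population correction with N = 229: n = n₀ / (1 + (n₀−1)/N) = 163.44 / 1.709 = 95.63
Round up: n = 96.

96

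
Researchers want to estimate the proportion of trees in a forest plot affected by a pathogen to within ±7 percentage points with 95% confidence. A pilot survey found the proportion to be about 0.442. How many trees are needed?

For a proportion with margin E = 0.07 at 95% confidence, z = 1.960.
n = p̂(1−p̂)(z/E)² = 0.442 × 0.558 × (1.960/0.07)² = 193.36
Round up: n = 194.

n = 194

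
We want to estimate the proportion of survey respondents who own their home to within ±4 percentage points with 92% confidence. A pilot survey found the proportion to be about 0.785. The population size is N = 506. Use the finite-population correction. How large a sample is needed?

For a proportion with margin E = 0.04 at 92% confidence, z = 1.751.
n = p̂(1−p̂)(z/E)² = 0.785 × 0.215 × (1.751/0.04)² = 323.42 — call this n₀.
Finite-population correction with N = 506: n = n₀ / (1 + (n₀−1)/N) = 323.42 / 1.637 = 197.57
Round up: n = 198.

198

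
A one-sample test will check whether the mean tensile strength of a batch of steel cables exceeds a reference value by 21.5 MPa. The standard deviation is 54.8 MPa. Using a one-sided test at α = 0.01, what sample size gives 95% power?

n = 103

For a one-sample z-test, n = ((z_α + z_β)·σ/δ)².
z_α = 2.326 (one-sided α = 0.01); z_β = 1.645 (power 95% → β = 0.05).
n = (3.971 × 54.8 / 21.5)² = 102.44
Round up: n = 103.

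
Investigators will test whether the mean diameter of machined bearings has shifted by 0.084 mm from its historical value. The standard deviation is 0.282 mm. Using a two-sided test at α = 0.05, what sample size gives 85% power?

For a one-sample z-test, n = ((z_{α/2} + z_β)·σ/δ)².
z_{α/2} = 1.960 (two-sided α = 0.05); z_β = 1.036 (power 85% → β = 0.15).
n = (2.996 × 0.282 / 0.084)² = 101.16
Round up: n = 102.

102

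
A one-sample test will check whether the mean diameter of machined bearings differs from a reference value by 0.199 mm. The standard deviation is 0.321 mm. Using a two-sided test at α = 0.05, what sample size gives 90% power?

n = 28

For a one-sample z-test, n = ((z_{α/2} + z_β)·σ/δ)².
z_{α/2} = 1.960 (two-sided α = 0.05); z_β = 1.282 (power 90% → β = 0.1).
n = (3.242 × 0.321 / 0.199)² = 27.35
Round up: n = 28.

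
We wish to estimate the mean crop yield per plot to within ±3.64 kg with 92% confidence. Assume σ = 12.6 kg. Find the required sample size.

n = 37

For a mean, the margin of error is E = z·σ/√n, so n = (zσ/E)².
At 92% confidence, z = 1.751.
n = (1.751 × 12.6 / 3.64)² = 36.74
Round up: n = 37.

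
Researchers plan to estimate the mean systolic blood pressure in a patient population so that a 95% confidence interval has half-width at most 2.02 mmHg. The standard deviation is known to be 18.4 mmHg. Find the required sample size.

319

For a mean, the margin of error is E = z·σ/√n, so n = (zσ/E)².
At 95% confidence, z = 1.960.
n = (1.960 × 18.4 / 2.02)² = 318.75
Round up: n = 319.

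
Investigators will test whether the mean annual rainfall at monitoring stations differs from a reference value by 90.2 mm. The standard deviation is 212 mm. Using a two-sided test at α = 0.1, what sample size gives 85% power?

For a one-sample z-test, n = ((z_{α/2} + z_β)·σ/δ)².
z_{α/2} = 1.645 (two-sided α = 0.1); z_β = 1.036 (power 85% → β = 0.15).
n = (2.681 × 212 / 90.2)² = 39.71
Round up: n = 40.

40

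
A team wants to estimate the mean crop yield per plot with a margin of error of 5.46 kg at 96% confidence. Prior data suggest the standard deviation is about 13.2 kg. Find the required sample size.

For a mean, the margin of error is E = z·σ/√n, so n = (zσ/E)².
At 96% confidence, z = 2.054.
n = (2.054 × 13.2 / 5.46)² = 24.66
Round up: n = 25.

n = 25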